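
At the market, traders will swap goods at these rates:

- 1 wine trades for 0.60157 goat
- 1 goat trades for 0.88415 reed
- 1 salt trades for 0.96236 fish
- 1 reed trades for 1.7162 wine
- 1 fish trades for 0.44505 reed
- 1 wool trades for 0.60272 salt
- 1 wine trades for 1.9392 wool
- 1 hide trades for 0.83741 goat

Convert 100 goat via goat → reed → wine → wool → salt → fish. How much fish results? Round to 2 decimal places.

100 goat × 0.88415 = 88.415 reed
88.415 reed × 1.7162 = 151.737823 wine
151.737823 wine × 1.9392 = 294.2499863616 wool
294.2499863616 wool × 0.60272 = 177.350351779863552 salt
177.350351779863552 salt × 0.96236 = 170.67488453886948790272 fish

170.67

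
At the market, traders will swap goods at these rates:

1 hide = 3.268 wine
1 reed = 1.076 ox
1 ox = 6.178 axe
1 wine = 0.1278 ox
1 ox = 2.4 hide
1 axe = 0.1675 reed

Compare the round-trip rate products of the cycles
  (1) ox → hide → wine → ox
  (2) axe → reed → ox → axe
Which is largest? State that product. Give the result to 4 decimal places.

(1) 2.4 × 3.268 × 0.1278 = 1.00236
(2) 0.1675 × 1.076 × 6.178 = 1.11346
Highest is cycle (2) at 1.1135 (>1, arbitrage).

1.1135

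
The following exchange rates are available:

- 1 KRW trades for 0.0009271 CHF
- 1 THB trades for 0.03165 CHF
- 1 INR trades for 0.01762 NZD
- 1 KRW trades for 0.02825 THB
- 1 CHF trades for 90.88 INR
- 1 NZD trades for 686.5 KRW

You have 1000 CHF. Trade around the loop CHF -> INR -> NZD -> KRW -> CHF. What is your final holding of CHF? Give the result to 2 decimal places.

1000 CHF × 90.88 = 90880 INR
90880 INR × 0.01762 = 1601.3056 NZD
1601.3056 NZD × 686.5 = 1099296.2944 KRW
1099296.2944 KRW × 0.0009271 = 1019.15759453824 CHF

1019.16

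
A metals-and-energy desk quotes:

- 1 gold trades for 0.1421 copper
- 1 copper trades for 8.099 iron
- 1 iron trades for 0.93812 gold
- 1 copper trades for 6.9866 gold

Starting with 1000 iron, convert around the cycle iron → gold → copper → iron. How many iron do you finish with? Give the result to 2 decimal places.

1000 iron × 0.93812 = 938.12 gold
938.12 gold × 0.1421 = 133.306852 copper
133.306852 copper × 8.099 = 1079.652194348 iron

1079.65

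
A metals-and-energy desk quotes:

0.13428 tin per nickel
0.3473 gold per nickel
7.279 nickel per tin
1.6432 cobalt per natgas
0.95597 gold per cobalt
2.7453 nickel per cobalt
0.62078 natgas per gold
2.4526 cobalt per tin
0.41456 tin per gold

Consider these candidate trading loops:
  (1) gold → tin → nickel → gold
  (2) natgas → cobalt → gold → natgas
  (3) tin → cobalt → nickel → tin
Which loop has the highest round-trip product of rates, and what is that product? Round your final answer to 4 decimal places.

(1) 0.41456 × 7.279 × 0.3473 = 1.04801
(2) 1.6432 × 0.95597 × 0.62078 = 0.97515
(3) 2.4526 × 2.7453 × 0.13428 = 0.90412
Highest is cycle (1) at 1.0480 (>1, arbitrage).

1.0480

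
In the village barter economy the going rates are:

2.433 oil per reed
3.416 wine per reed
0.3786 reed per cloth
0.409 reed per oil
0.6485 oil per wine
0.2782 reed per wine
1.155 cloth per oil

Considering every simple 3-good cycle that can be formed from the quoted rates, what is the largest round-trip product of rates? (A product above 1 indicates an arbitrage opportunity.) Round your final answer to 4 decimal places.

reed→oil→cloth→reed: 2.433 × 1.155 × 0.3786 = 1.06391
reed→wine→oil→reed: 3.416 × 0.6485 × 0.409 = 0.90605
Maximum is reed→oil→cloth→reed at 1.0639; arbitrage exists.

1.0639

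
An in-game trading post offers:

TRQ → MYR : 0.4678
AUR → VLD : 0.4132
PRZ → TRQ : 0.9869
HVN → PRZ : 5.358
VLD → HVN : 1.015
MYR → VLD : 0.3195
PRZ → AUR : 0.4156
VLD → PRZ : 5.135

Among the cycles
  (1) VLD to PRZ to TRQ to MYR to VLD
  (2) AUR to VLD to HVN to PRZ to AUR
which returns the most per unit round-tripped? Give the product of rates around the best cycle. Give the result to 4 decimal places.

0.9339

(1) 5.135 × 0.9869 × 0.4678 × 0.3195 = 0.75743
(2) 0.4132 × 1.015 × 5.358 × 0.4156 = 0.93391
Highest is cycle (2) at 0.9339 (≤1, no arbitrage).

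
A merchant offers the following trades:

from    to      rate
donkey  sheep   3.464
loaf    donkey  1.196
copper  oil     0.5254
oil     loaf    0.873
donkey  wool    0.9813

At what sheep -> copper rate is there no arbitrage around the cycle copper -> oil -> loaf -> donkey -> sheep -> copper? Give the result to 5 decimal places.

Known legs of the cycle: 0.5254 × 0.873 × 1.196 × 3.464 = 1.9002615248448
For no arbitrage the full-cycle product must be 1, so the missing rate is 1 / 1.9002615248448 ≈ 0.5262434.

0.52624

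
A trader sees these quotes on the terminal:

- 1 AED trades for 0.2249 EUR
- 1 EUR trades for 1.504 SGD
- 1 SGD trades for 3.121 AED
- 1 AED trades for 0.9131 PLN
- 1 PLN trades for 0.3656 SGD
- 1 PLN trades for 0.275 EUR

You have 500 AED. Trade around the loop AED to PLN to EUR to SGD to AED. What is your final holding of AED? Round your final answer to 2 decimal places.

589.34

500 AED × 0.9131 = 456.55 PLN
456.55 PLN × 0.275 = 125.55125 EUR
125.55125 EUR × 1.504 = 188.82908 SGD
188.82908 SGD × 3.121 = 589.33555868 AED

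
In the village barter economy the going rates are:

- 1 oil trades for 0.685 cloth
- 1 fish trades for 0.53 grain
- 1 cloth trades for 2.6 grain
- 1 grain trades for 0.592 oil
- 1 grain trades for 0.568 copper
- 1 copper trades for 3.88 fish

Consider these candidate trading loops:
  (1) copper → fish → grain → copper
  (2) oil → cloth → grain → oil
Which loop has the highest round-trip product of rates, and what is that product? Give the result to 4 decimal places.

1.1680

(1) 3.88 × 0.53 × 0.568 = 1.16804
(2) 0.685 × 2.6 × 0.592 = 1.05435
Highest is cycle (1) at 1.1680 (>1, arbitrage).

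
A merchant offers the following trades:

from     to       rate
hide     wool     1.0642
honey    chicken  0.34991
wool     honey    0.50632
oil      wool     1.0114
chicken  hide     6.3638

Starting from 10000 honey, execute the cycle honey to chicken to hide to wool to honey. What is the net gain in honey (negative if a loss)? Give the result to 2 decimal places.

10000 honey × 0.34991 = 3499.1 chicken
3499.1 chicken × 6.3638 = 22267.57258 hide
22267.57258 hide × 1.0642 = 23697.150739636 wool
23697.150739636 wool × 0.50632 = 11998.34136249249952 honey
Net change: 11998.34136249249952 − 10000 = 1998.34136249249952 honey

1998.34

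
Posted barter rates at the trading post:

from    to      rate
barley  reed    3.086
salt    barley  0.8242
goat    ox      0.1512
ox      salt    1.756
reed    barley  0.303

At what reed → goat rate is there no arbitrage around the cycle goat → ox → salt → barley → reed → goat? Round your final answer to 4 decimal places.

1.4808

Known legs of the cycle: 0.1512 × 1.756 × 0.8242 × 3.086 = 0.67531257166464
For no arbitrage the full-cycle product must be 1, so the missing rate is 1 / 0.67531257166464 ≈ 1.480796.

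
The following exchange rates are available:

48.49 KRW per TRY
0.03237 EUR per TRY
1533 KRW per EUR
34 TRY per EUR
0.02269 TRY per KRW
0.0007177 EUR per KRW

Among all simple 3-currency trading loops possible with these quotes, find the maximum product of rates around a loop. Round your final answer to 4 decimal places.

EUR→TRY→KRW→EUR: 34 × 48.49 × 0.0007177 = 1.18324
EUR→KRW→TRY→EUR: 1533 × 0.02269 × 0.03237 = 1.12595
Maximum is EUR→TRY→KRW→EUR at 1.1832; arbitrage exists.

1.1832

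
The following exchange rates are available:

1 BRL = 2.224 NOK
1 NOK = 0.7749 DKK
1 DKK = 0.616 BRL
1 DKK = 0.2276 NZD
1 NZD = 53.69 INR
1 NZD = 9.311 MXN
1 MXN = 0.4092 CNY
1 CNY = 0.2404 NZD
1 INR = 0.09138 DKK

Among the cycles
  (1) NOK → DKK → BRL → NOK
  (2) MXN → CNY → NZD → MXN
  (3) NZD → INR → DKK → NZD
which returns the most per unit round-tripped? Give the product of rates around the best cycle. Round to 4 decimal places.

1.1166

(1) 0.7749 × 0.616 × 2.224 = 1.06160
(2) 0.4092 × 0.2404 × 9.311 = 0.91594
(3) 53.69 × 0.09138 × 0.2276 = 1.11665
Highest is cycle (3) at 1.1166 (>1, arbitrage).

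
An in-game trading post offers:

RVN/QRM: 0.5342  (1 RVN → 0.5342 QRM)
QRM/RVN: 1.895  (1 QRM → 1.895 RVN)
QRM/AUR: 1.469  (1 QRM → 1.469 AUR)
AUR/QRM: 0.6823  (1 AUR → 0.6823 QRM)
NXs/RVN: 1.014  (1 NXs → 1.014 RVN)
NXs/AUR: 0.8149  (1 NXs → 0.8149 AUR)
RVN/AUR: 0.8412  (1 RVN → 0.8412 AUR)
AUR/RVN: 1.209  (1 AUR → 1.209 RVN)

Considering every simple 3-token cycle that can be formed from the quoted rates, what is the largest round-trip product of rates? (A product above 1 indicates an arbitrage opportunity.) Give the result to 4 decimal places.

QRM→RVN→AUR→QRM: 1.895 × 0.8412 × 0.6823 = 1.08764
QRM→AUR→RVN→QRM: 1.469 × 1.209 × 0.5342 = 0.94875
Maximum is QRM→RVN→AUR→QRM at 1.0876; arbitrage exists.

1.0876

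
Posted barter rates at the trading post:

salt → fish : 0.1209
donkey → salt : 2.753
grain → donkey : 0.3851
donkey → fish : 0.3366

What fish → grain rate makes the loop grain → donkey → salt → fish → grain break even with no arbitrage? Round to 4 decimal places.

Known legs of the cycle: 0.3851 × 2.753 × 0.1209 = 0.12817579827
For no arbitrage the full-cycle product must be 1, so the missing rate is 1 / 0.12817579827 ≈ 7.801785.

7.8018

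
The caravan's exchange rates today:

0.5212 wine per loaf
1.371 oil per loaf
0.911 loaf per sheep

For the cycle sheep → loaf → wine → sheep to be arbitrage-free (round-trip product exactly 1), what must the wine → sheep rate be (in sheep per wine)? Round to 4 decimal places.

Known legs of the cycle: 0.911 × 0.5212 = 0.4748132
For no arbitrage the full-cycle product must be 1, so the missing rate is 1 / 0.4748132 ≈ 2.106091.

2.1061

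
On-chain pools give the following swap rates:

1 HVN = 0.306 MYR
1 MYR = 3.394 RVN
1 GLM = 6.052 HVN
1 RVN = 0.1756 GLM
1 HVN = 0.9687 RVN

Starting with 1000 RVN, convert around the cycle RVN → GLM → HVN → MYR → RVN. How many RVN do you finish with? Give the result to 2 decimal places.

1000 RVN × 0.1756 = 175.6 GLM
175.6 GLM × 6.052 = 1062.7312 HVN
1062.7312 HVN × 0.306 = 325.1957472 MYR
325.1957472 MYR × 3.394 = 1103.7143659968 RVN

1103.71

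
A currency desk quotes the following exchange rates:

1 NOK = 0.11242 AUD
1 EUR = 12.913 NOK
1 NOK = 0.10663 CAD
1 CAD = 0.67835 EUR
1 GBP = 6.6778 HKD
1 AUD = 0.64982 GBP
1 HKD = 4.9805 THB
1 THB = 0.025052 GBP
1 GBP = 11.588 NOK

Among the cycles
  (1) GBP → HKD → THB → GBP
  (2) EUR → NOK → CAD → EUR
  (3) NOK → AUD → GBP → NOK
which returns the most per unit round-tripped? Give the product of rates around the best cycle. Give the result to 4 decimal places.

(1) 6.6778 × 4.9805 × 0.025052 = 0.83320
(2) 12.913 × 0.10663 × 0.67835 = 0.93403
(3) 0.11242 × 0.64982 × 11.588 = 0.84654
Highest is cycle (2) at 0.9340 (≤1, no arbitrage).

0.9340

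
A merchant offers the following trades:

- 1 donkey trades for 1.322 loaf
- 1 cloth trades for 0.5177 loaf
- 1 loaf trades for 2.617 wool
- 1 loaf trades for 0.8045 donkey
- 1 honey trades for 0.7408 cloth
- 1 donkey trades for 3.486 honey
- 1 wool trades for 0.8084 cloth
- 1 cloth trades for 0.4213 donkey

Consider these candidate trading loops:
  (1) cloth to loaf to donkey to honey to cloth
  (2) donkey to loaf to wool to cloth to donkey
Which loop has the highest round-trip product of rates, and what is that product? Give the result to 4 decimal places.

1.1783

(1) 0.5177 × 0.8045 × 3.486 × 0.7408 = 1.07555
(2) 1.322 × 2.617 × 0.8084 × 0.4213 = 1.17829
Highest is cycle (2) at 1.1783 (>1, arbitrage).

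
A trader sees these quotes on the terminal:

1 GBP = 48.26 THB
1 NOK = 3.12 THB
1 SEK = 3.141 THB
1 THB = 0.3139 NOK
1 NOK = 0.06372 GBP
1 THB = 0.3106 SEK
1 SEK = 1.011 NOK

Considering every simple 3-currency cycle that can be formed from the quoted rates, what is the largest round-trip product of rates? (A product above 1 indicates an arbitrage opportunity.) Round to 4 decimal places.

0.9797

NOK→THB→SEK→NOK: 3.12 × 0.3106 × 1.011 = 0.97973
NOK→GBP→THB→NOK: 0.06372 × 48.26 × 0.3139 = 0.96528
Maximum is NOK→THB→SEK→NOK at 0.9797; no arbitrage — every cycle loses value.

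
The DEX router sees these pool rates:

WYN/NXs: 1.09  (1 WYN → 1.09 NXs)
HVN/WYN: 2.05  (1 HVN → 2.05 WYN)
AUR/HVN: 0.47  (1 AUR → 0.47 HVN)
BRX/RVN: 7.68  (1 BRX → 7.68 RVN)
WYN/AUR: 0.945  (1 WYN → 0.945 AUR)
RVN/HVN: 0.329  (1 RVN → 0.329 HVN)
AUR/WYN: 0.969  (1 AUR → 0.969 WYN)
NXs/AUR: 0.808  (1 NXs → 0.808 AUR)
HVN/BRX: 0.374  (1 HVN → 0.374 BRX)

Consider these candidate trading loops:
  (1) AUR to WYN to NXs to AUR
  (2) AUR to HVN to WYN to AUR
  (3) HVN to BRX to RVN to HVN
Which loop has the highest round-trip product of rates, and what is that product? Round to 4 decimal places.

(1) 0.969 × 1.09 × 0.808 = 0.85342
(2) 0.47 × 2.05 × 0.945 = 0.91051
(3) 0.374 × 7.68 × 0.329 = 0.94499
Highest is cycle (3) at 0.9450 (≤1, no arbitrage).

0.9450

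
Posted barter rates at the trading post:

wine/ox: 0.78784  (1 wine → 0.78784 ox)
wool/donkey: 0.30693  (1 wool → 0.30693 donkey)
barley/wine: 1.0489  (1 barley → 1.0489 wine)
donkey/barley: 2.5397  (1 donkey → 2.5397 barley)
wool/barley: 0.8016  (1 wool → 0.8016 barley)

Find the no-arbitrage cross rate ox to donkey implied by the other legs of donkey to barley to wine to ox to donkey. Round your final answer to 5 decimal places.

0.47648

Known legs of the cycle: 2.5397 × 1.0489 × 0.78784 = 2.0987201454272
For no arbitrage the full-cycle product must be 1, so the missing rate is 1 / 2.0987201454272 ≈ 0.4764809.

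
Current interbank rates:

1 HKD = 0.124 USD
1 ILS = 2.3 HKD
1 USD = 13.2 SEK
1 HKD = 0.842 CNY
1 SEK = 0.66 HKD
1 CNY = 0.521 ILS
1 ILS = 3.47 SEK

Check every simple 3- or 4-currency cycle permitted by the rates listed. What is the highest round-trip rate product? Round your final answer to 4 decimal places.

HKD→USD→SEK→HKD: 0.124 × 13.2 × 0.66 = 1.08029
ILS→HKD→CNY→ILS: 2.3 × 0.842 × 0.521 = 1.00897
ILS→SEK→HKD→CNY→ILS: 3.47 × 0.66 × 0.842 × 0.521 = 1.00467
Maximum is HKD→USD→SEK→HKD at 1.0803; arbitrage exists.

1.0803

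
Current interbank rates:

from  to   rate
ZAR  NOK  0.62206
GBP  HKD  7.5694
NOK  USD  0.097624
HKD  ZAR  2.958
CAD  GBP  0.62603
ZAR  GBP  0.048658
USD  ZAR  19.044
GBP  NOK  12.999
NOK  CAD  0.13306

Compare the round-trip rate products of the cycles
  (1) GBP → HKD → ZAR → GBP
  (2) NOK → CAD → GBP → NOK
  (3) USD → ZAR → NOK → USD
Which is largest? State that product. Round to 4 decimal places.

1.1565

(1) 7.5694 × 2.958 × 0.048658 = 1.08947
(2) 0.13306 × 0.62603 × 12.999 = 1.08281
(3) 19.044 × 0.62206 × 0.097624 = 1.15650
Highest is cycle (3) at 1.1565 (>1, arbitrage).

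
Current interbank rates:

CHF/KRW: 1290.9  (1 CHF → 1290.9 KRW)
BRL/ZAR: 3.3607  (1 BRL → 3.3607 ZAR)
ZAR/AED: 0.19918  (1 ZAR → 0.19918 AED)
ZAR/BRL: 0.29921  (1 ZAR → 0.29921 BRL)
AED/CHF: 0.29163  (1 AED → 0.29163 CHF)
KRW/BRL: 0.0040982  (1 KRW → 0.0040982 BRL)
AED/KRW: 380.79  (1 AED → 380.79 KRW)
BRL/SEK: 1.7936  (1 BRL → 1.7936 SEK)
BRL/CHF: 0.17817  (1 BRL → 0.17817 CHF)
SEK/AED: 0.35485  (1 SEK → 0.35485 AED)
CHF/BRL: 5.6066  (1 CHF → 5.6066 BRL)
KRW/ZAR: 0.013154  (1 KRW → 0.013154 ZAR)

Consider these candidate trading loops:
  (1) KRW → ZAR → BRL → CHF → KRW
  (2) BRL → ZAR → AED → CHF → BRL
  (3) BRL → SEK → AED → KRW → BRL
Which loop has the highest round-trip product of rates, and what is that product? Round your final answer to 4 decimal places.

1.0945

(1) 0.013154 × 0.29921 × 0.17817 × 1290.9 = 0.90523
(2) 3.3607 × 0.19918 × 0.29163 × 5.6066 = 1.09448
(3) 1.7936 × 0.35485 × 380.79 × 0.0040982 = 0.99323
Highest is cycle (2) at 1.0945 (>1, arbitrage).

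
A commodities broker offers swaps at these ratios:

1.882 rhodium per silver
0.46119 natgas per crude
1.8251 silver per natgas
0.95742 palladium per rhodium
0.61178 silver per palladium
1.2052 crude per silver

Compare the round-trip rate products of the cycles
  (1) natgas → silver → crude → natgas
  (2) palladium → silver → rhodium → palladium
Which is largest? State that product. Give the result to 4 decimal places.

(1) 1.8251 × 1.2052 × 0.46119 = 1.01444
(2) 0.61178 × 1.882 × 0.95742 = 1.10234
Highest is cycle (2) at 1.1023 (>1, arbitrage).

1.1023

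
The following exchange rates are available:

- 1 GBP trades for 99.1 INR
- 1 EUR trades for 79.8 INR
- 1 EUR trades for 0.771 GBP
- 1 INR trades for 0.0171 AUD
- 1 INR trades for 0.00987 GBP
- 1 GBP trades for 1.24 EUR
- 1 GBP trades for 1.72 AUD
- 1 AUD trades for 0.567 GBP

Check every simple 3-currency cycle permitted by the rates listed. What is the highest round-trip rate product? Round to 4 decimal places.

GBP→EUR→INR→GBP: 1.24 × 79.8 × 0.00987 = 0.97666
GBP→INR→AUD→GBP: 99.1 × 0.0171 × 0.567 = 0.96084
Maximum is GBP→EUR→INR→GBP at 0.9767; no arbitrage — every cycle loses value.

0.9767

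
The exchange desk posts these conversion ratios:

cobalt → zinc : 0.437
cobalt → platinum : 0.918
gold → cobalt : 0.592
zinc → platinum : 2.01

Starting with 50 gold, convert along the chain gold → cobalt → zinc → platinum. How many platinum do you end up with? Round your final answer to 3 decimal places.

26.000

50 gold × 0.592 = 29.6 cobalt
29.6 cobalt × 0.437 = 12.9352 zinc
12.9352 zinc × 2.01 = 25.999752 platinum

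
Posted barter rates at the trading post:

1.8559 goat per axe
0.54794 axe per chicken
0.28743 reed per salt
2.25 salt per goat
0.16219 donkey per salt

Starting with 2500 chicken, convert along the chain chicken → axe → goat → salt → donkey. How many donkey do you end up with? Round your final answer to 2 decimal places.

2500 chicken × 0.54794 = 1369.85 axe
1369.85 axe × 1.8559 = 2542.304615 goat
2542.304615 goat × 2.25 = 5720.18538375 salt
5720.18538375 salt × 0.16219 = 927.7568673904125 donkey

927.76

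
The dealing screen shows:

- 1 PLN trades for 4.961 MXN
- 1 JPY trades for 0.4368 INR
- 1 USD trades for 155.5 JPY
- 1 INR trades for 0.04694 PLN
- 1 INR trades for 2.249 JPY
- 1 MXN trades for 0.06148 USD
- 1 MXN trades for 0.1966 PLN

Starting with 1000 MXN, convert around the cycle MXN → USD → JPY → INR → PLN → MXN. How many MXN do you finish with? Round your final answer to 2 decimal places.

1000 MXN × 0.06148 = 61.48 USD
61.48 USD × 155.5 = 9560.14 JPY
9560.14 JPY × 0.4368 = 4175.869152 INR
4175.869152 INR × 0.04694 = 196.01529799488 PLN
196.01529799488 PLN × 4.961 = 972.43189335259968 MXN

972.43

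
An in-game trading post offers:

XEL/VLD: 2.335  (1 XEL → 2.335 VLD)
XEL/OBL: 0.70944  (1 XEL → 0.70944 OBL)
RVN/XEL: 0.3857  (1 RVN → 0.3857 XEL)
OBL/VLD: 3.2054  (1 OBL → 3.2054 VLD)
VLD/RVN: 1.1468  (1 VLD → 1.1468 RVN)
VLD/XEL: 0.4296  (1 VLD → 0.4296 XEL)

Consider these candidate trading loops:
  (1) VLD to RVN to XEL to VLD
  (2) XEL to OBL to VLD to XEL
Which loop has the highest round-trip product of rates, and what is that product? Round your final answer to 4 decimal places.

1.0328

(1) 1.1468 × 0.3857 × 2.335 = 1.03282
(2) 0.70944 × 3.2054 × 0.4296 = 0.97693
Highest is cycle (1) at 1.0328 (>1, arbitrage).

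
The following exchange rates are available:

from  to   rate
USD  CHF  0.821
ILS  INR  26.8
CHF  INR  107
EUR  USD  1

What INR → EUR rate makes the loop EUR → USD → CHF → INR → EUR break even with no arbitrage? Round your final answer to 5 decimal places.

Known legs of the cycle: 1 × 0.821 × 107 = 87.847
For no arbitrage the full-cycle product must be 1, so the missing rate is 1 / 87.847 ≈ 0.0113834.

0.01138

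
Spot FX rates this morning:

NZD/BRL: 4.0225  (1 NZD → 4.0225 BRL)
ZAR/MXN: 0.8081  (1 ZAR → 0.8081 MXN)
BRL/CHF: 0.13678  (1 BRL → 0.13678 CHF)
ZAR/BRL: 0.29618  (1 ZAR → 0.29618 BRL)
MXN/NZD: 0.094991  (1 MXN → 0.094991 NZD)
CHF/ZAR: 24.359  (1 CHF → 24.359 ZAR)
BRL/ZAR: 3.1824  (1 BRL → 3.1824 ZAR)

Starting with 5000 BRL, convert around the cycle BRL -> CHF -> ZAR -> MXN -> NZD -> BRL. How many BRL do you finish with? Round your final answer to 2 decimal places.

5143.94

5000 BRL × 0.13678 = 683.9 CHF
683.9 CHF × 24.359 = 16659.1201 ZAR
16659.1201 ZAR × 0.8081 = 13462.23495281 MXN
13462.23495281 MXN × 0.094991 = 1278.79116040237471 NZD
1278.79116040237471 NZD × 4.0225 = 5143.937442718552270975 BRL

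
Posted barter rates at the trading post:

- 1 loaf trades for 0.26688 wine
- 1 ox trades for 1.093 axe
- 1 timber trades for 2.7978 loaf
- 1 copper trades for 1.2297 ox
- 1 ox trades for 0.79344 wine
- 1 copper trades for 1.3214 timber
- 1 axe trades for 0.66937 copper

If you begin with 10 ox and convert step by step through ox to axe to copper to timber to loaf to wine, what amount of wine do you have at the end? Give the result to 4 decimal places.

10 ox × 1.093 = 10.93 axe
10.93 axe × 0.66937 = 7.3162141 copper
7.3162141 copper × 1.3214 = 9.66764531174 timber
9.66764531174 timber × 2.7978 = 27.048138053186172 loaf
27.048138053186172 loaf × 0.26688 = 7.21860708363432558336 wine

7.2186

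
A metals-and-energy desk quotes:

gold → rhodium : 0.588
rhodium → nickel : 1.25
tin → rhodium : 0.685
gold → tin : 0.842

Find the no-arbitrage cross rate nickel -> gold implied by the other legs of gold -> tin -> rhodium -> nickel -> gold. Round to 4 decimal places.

Known legs of the cycle: 0.842 × 0.685 × 1.25 = 0.7209625
For no arbitrage the full-cycle product must be 1, so the missing rate is 1 / 0.7209625 ≈ 1.387035.

1.3870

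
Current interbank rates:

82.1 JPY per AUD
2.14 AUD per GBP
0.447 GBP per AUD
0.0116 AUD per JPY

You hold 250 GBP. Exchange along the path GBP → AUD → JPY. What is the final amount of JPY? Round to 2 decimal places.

43923.50

250 GBP × 2.14 = 535 AUD
535 AUD × 82.1 = 43923.5 JPY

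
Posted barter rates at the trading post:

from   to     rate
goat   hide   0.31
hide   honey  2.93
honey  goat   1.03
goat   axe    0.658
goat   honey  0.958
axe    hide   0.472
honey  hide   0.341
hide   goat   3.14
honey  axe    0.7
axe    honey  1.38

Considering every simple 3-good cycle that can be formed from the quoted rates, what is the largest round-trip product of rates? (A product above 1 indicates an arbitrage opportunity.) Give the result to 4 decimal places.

1.0258

goat→honey→hide→goat: 0.958 × 0.341 × 3.14 = 1.02577
goat→axe→hide→goat: 0.658 × 0.472 × 3.14 = 0.97521
honey→axe→hide→honey: 0.7 × 0.472 × 2.93 = 0.96807
goat→hide→honey→goat: 0.31 × 2.93 × 1.03 = 0.93555
goat→axe→honey→goat: 0.658 × 1.38 × 1.03 = 0.93528
Maximum is goat→honey→hide→goat at 1.0258; arbitrage exists.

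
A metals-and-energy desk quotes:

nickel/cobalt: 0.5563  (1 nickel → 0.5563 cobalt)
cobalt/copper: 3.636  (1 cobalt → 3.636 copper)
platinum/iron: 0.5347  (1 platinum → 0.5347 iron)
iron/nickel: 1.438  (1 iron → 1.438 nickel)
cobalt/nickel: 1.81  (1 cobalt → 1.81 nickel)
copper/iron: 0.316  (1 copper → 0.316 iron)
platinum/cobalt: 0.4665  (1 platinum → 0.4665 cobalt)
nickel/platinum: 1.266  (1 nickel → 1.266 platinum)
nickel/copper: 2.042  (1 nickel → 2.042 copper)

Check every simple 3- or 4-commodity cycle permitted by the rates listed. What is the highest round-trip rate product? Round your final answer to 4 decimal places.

platinum→cobalt→nickel→platinum: 0.4665 × 1.81 × 1.266 = 1.06897
platinum→iron→nickel→platinum: 0.5347 × 1.438 × 1.266 = 0.97343
nickel→copper→iron→nickel: 2.042 × 0.316 × 1.438 = 0.92790
cobalt→copper→iron→nickel→cobalt: 3.636 × 0.316 × 1.438 × 0.5563 = 0.91913
Maximum is platinum→cobalt→nickel→platinum at 1.0690; arbitrage exists.

1.0690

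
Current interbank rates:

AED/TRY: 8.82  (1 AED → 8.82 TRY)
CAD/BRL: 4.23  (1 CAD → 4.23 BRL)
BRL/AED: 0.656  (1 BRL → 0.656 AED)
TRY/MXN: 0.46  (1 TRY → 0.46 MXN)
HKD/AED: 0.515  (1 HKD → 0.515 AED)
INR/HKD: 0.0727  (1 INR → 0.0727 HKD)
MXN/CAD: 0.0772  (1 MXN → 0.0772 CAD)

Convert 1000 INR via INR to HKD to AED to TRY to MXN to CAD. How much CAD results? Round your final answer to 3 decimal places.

1000 INR × 0.0727 = 72.7 HKD
72.7 HKD × 0.515 = 37.4405 AED
37.4405 AED × 8.82 = 330.22521 TRY
330.22521 TRY × 0.46 = 151.9035966 MXN
151.9035966 MXN × 0.0772 = 11.72695765752 CAD

11.727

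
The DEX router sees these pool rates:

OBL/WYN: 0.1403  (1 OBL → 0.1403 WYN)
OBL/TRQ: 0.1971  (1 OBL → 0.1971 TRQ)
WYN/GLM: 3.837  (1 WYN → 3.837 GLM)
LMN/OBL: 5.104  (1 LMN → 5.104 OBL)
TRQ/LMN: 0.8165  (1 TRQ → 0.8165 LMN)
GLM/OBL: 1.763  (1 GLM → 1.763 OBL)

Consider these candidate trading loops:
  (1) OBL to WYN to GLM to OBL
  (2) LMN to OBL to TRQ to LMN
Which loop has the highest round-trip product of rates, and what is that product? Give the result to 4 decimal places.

(1) 0.1403 × 3.837 × 1.763 = 0.94908
(2) 5.104 × 0.1971 × 0.8165 = 0.82140
Highest is cycle (1) at 0.9491 (≤1, no arbitrage).

0.9491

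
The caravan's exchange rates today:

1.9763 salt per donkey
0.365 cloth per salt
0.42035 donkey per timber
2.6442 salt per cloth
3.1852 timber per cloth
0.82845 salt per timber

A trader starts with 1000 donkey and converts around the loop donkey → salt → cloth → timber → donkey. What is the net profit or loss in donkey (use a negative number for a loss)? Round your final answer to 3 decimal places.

-34.186

1000 donkey × 1.9763 = 1976.3 salt
1976.3 salt × 0.365 = 721.3495 cloth
721.3495 cloth × 3.1852 = 2297.6424274 timber
2297.6424274 timber × 0.42035 = 965.81399435759 donkey
Net change: 965.81399435759 − 1000 = -34.18600564241 donkey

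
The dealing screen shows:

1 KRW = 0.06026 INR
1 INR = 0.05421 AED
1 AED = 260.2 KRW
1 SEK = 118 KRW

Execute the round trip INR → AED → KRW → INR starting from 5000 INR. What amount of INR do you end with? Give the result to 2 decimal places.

5000 INR × 0.05421 = 271.05 AED
271.05 AED × 260.2 = 70527.21 KRW
70527.21 KRW × 0.06026 = 4249.9696746 INR

4249.97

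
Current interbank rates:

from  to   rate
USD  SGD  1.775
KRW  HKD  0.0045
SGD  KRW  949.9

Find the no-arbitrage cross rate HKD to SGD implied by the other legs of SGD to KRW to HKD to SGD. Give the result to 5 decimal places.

0.23394

Known legs of the cycle: 949.9 × 0.0045 = 4.27455
For no arbitrage the full-cycle product must be 1, so the missing rate is 1 / 4.27455 ≈ 0.2339428.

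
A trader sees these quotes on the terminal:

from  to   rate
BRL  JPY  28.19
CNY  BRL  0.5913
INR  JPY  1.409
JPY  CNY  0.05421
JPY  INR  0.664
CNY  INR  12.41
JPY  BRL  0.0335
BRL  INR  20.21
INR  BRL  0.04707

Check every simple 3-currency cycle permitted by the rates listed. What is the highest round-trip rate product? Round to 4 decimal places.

0.9539

INR→JPY→BRL→INR: 1.409 × 0.0335 × 20.21 = 0.95394
INR→JPY→CNY→INR: 1.409 × 0.05421 × 12.41 = 0.94790
CNY→BRL→JPY→CNY: 0.5913 × 28.19 × 0.05421 = 0.90361
INR→BRL→JPY→INR: 0.04707 × 28.19 × 0.664 = 0.88106
Maximum is INR→JPY→BRL→INR at 0.9539; no arbitrage — every cycle loses value.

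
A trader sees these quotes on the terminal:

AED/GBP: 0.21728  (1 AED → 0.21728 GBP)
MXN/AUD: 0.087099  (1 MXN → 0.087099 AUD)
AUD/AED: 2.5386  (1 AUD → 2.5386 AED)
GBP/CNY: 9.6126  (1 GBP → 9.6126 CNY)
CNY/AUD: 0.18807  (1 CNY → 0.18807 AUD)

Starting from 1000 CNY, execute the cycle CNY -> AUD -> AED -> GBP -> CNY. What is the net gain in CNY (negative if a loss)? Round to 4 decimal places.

1000 CNY × 0.18807 = 188.07 AUD
188.07 AUD × 2.5386 = 477.434502 AED
477.434502 AED × 0.21728 = 103.73696859456 GBP
103.73696859456 GBP × 9.6126 = 997.181984312067456 CNY
Net change: 997.181984312067456 − 1000 = -2.818015687932544 CNY

-2.8180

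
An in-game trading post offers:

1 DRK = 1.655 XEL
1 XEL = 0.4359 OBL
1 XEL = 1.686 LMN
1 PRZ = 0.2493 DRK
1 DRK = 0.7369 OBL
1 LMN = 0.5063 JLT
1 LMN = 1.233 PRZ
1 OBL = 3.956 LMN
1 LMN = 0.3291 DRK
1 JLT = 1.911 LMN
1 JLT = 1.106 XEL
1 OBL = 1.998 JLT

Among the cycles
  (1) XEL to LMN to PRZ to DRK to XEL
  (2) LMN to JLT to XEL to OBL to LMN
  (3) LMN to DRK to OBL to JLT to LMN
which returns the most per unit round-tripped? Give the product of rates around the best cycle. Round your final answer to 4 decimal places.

0.9656

(1) 1.686 × 1.233 × 0.2493 × 1.655 = 0.85771
(2) 0.5063 × 1.106 × 0.4359 × 3.956 = 0.96562
(3) 0.3291 × 0.7369 × 1.998 × 1.911 = 0.92596
Highest is cycle (2) at 0.9656 (≤1, no arbitrage).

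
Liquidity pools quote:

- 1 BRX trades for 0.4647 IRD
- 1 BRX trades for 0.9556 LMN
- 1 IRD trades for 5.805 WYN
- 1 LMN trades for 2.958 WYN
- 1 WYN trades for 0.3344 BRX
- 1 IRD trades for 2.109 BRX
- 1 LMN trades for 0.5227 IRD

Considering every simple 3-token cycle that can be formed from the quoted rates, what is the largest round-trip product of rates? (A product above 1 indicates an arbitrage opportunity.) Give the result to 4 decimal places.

IRD→BRX→LMN→IRD: 2.109 × 0.9556 × 0.5227 = 1.05343
BRX→LMN→WYN→BRX: 0.9556 × 2.958 × 0.3344 = 0.94524
IRD→WYN→BRX→IRD: 5.805 × 0.3344 × 0.4647 = 0.90207
Maximum is IRD→BRX→LMN→IRD at 1.0534; arbitrage exists.

1.0534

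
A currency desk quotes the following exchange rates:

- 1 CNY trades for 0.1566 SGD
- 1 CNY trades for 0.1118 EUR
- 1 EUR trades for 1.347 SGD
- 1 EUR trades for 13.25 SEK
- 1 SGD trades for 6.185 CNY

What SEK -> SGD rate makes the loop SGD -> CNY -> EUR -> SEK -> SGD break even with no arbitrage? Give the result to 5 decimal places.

0.10914

Known legs of the cycle: 6.185 × 0.1118 × 13.25 = 9.16214975
For no arbitrage the full-cycle product must be 1, so the missing rate is 1 / 9.16214975 ≈ 0.1091447.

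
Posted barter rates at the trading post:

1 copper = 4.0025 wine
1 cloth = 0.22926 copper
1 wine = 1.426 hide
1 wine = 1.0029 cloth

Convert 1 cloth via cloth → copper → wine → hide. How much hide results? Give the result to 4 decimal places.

1 cloth × 0.22926 = 0.22926 copper
0.22926 copper × 4.0025 = 0.91761315 wine
0.91761315 wine × 1.426 = 1.3085163519 hide

1.3085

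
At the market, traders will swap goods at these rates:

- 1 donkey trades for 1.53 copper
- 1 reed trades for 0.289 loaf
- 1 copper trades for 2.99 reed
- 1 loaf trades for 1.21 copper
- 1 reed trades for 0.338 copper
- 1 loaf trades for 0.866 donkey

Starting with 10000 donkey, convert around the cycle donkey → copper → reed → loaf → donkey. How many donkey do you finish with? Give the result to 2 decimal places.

10000 donkey × 1.53 = 15300 copper
15300 copper × 2.99 = 45747 reed
45747 reed × 0.289 = 13220.883 loaf
13220.883 loaf × 0.866 = 11449.284678 donkey

11449.28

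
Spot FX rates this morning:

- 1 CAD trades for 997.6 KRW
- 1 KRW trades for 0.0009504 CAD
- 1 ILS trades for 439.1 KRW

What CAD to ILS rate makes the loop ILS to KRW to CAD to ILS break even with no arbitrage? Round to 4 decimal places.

2.3962

Known legs of the cycle: 439.1 × 0.0009504 = 0.41732064
For no arbitrage the full-cycle product must be 1, so the missing rate is 1 / 0.41732064 ≈ 2.396239.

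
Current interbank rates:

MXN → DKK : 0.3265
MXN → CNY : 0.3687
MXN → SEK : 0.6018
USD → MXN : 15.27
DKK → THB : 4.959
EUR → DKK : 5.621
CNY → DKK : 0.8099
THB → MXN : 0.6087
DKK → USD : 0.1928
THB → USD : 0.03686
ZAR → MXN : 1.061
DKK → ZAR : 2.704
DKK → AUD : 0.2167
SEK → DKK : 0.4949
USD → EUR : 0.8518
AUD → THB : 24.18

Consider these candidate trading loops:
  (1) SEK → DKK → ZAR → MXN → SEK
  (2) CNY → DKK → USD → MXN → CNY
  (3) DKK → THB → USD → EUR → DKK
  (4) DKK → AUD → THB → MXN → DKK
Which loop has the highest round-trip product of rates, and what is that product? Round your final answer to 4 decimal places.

(1) 0.4949 × 2.704 × 1.061 × 0.6018 = 0.85446
(2) 0.8099 × 0.1928 × 15.27 × 0.3687 = 0.87912
(3) 4.959 × 0.03686 × 0.8518 × 5.621 = 0.87519
(4) 0.2167 × 24.18 × 0.6087 × 0.3265 = 1.04136
Highest is cycle (4) at 1.0414 (>1, arbitrage).

1.0414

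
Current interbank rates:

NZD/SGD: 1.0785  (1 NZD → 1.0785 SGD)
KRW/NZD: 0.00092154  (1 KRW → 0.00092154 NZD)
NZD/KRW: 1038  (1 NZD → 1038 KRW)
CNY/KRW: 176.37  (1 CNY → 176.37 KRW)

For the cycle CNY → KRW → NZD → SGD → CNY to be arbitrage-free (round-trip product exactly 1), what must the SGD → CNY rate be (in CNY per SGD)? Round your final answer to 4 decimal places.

Known legs of the cycle: 176.37 × 0.00092154 × 1.0785 = 0.1752907725693
For no arbitrage the full-cycle product must be 1, so the missing rate is 1 / 0.1752907725693 ≈ 5.704807.

5.7048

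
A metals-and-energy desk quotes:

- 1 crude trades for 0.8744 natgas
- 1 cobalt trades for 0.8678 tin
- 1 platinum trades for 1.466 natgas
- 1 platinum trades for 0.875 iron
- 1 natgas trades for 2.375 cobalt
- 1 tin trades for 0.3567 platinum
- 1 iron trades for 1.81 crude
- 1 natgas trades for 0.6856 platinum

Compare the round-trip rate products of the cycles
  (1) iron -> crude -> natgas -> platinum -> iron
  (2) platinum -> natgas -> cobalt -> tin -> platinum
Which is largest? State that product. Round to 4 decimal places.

1.0778

(1) 1.81 × 0.8744 × 0.6856 × 0.875 = 0.94944
(2) 1.466 × 2.375 × 0.8678 × 0.3567 = 1.07776
Highest is cycle (2) at 1.0778 (>1, arbitrage).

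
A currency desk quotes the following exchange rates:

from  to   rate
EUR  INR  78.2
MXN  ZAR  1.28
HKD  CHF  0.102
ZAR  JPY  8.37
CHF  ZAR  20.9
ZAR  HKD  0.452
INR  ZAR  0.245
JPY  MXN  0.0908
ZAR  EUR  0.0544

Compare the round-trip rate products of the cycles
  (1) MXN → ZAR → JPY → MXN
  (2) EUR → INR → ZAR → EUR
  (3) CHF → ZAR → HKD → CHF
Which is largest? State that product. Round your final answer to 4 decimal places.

1.0422

(1) 1.28 × 8.37 × 0.0908 = 0.97279
(2) 78.2 × 0.245 × 0.0544 = 1.04225
(3) 20.9 × 0.452 × 0.102 = 0.96357
Highest is cycle (2) at 1.0422 (>1, arbitrage).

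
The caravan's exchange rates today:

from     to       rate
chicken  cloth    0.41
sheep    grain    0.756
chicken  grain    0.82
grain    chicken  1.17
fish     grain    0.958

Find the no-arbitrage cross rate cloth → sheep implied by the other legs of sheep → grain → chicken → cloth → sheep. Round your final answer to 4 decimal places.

2.7575

Known legs of the cycle: 0.756 × 1.17 × 0.41 = 0.3626532
For no arbitrage the full-cycle product must be 1, so the missing rate is 1 / 0.3626532 ≈ 2.757455.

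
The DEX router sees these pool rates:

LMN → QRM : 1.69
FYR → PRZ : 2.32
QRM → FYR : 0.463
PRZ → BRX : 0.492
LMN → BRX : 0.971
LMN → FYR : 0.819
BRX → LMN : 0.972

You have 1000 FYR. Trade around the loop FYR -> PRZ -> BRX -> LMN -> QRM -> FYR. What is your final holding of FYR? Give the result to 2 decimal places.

868.13

1000 FYR × 2.32 = 2320 PRZ
2320 PRZ × 0.492 = 1141.44 BRX
1141.44 BRX × 0.972 = 1109.47968 LMN
1109.47968 LMN × 1.69 = 1875.0206592 QRM
1875.0206592 QRM × 0.463 = 868.1345652096 FYR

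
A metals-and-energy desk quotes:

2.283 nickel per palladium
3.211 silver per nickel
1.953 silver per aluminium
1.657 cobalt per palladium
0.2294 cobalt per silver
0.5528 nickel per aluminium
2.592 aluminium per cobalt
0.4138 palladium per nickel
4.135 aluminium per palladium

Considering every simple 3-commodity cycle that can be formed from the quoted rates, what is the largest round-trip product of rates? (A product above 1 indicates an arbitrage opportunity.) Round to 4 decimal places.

1.1613

cobalt→aluminium→silver→cobalt: 2.592 × 1.953 × 0.2294 = 1.16126
palladium→aluminium→nickel→palladium: 4.135 × 0.5528 × 0.4138 = 0.94588
Maximum is cobalt→aluminium→silver→cobalt at 1.1613; arbitrage exists.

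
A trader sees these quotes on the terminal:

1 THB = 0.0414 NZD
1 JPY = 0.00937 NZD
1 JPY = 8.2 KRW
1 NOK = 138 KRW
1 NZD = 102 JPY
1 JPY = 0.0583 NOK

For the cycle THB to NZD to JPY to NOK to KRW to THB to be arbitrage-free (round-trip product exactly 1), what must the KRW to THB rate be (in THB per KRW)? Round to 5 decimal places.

Known legs of the cycle: 0.0414 × 102 × 0.0583 × 138 = 33.97411512
For no arbitrage the full-cycle product must be 1, so the missing rate is 1 / 33.97411512 ≈ 0.0294342.

0.02943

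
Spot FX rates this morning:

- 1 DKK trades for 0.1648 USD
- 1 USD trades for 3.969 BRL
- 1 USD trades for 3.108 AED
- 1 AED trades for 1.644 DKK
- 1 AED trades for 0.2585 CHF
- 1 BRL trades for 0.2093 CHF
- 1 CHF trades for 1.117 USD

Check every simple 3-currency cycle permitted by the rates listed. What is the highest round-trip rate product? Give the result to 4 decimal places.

USD→BRL→CHF→USD: 3.969 × 0.2093 × 1.117 = 0.92790
USD→AED→CHF→USD: 3.108 × 0.2585 × 1.117 = 0.89742
USD→AED→DKK→USD: 3.108 × 1.644 × 0.1648 = 0.84205
Maximum is USD→BRL→CHF→USD at 0.9279; no arbitrage — every cycle loses value.

0.9279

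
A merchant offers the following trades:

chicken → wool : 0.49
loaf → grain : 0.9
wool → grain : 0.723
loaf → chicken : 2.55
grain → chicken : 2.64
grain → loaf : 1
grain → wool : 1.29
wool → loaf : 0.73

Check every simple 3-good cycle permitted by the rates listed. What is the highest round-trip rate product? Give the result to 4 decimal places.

chicken→wool→grain→chicken: 0.49 × 0.723 × 2.64 = 0.93527
chicken→wool→loaf→chicken: 0.49 × 0.73 × 2.55 = 0.91214
wool→loaf→grain→wool: 0.73 × 0.9 × 1.29 = 0.84753
Maximum is chicken→wool→grain→chicken at 0.9353; no arbitrage — every cycle loses value.

0.9353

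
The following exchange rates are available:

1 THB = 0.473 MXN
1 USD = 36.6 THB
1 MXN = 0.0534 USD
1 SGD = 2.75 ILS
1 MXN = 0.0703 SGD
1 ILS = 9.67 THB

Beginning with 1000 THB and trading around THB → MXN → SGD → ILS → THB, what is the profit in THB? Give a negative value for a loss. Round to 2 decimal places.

1000 THB × 0.473 = 473 MXN
473 MXN × 0.0703 = 33.2519 SGD
33.2519 SGD × 2.75 = 91.442725 ILS
91.442725 ILS × 9.67 = 884.25115075 THB
Net change: 884.25115075 − 1000 = -115.74884925 THB

-115.75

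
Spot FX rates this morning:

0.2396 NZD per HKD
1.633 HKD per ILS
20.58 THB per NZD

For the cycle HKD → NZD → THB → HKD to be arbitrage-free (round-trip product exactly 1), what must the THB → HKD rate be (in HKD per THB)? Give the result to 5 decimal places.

Known legs of the cycle: 0.2396 × 20.58 = 4.930968
For no arbitrage the full-cycle product must be 1, so the missing rate is 1 / 4.930968 ≈ 0.2027999.

0.20280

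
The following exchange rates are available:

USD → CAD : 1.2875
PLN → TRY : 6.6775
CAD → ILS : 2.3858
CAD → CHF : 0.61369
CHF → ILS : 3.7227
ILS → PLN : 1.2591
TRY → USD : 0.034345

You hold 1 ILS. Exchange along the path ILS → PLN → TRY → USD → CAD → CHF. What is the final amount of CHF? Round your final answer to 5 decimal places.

1 ILS × 1.2591 = 1.2591 PLN
1.2591 PLN × 6.6775 = 8.40764025 TRY
8.40764025 TRY × 0.034345 = 0.28876040438625 USD
0.28876040438625 USD × 1.2875 = 0.371779020647296875 CAD
0.371779020647296875 CAD × 0.61369 = 0.22815706718103961921875 CHF

0.22816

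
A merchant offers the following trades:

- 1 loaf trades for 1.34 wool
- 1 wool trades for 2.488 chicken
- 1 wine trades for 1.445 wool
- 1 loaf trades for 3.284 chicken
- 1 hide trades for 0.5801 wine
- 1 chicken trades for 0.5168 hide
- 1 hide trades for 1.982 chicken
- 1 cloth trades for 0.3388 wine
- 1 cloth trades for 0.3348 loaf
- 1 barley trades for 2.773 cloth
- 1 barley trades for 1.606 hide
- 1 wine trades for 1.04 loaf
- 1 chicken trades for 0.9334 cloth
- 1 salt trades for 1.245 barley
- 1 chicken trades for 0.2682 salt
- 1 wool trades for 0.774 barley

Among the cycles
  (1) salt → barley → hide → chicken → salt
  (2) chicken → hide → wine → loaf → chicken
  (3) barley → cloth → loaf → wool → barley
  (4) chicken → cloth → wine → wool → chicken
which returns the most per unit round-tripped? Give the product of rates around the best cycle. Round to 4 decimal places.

(1) 1.245 × 1.606 × 1.982 × 0.2682 = 1.06286
(2) 0.5168 × 0.5801 × 1.04 × 3.284 = 1.02391
(3) 2.773 × 0.3348 × 1.34 × 0.774 = 0.96290
(4) 0.9334 × 0.3388 × 1.445 × 2.488 = 1.13692
Highest is cycle (4) at 1.1369 (>1, arbitrage).

1.1369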